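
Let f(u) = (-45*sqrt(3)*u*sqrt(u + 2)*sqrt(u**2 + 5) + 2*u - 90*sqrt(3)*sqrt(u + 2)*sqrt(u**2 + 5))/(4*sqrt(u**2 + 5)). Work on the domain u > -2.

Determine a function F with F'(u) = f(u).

An antiderivative is F(u) = -9*sqrt(3)*u**2*sqrt(u + 2)/2 - 18*sqrt(3)*u*sqrt(u + 2) - 18*sqrt(3)*sqrt(u + 2) + sqrt(u**2 + 5)/2.

For F(u) to be correct the identity F'(u) - f(u) = 0 must hold.
Check: d/du[-9*sqrt(3)*u**2*sqrt(u + 2)/2 - 18*sqrt(3)*u*sqrt(u + 2) - 18*sqrt(3)*sqrt(u + 2) + sqrt(u**2 + 5)/2] = (-45*sqrt(3)*u**2*sqrt(u**2 + 5) + 2*u*sqrt(u + 2) - 180*sqrt(3)*u*sqrt(u**2 + 5) - 180*sqrt(3)*sqrt(u**2 + 5))/(4*sqrt(u + 2)*sqrt(u**2 + 5)), which equals f(u).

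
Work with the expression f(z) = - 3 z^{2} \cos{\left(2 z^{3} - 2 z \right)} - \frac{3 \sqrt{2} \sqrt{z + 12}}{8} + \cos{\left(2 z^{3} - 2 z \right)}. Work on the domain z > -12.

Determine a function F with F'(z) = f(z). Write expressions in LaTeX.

An antiderivative is F(z) = - \frac{z \sqrt{\frac{z}{2} + 6}}{2} - 6 \sqrt{\frac{z}{2} + 6} - \frac{\sin{\left(2 z^{3} - 2 z \right)}}{2}.

Integrate term by term and add the pieces.
Check: d/dz[- \frac{z \sqrt{\frac{z}{2} + 6}}{2} - 6 \sqrt{\frac{z}{2} + 6} - \frac{\sin{\left(2 z^{3} - 2 z \right)}}{2}] = \frac{\sqrt{2} \left(- 12 \sqrt{2} z^{2} \sqrt{z + 12} \cos{\left(2 z^{3} - 2 z \right)} - 3 z + 4 \sqrt{2} \sqrt{z + 12} \cos{\left(2 z^{3} - 2 z \right)} - 36\right)}{8 \sqrt{z + 12}}, which equals f(z).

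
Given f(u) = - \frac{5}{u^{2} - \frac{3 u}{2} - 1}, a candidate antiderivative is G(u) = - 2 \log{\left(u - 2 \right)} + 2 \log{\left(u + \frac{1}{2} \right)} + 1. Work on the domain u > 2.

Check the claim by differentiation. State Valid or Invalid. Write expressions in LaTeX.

Valid - differentiating G returns exactly f.

d/du[G] = - \frac{10}{2 u^{2} - 3 u - 2}
This equals f(u) exactly, so the claim holds.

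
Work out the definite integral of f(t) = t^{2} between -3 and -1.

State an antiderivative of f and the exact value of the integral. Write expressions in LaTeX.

Antiderivative: F(t) = \frac{t^{3}}{3}; value = \frac{26}{3}

Recover f(t) by differentiating a candidate F(t); any mismatch rules it out.
F(t) = \frac{t^{3}}{3} is an antiderivative of f.
Check: d/dt[\frac{t^{3}}{3}] = t^{2} = f(t).
F(-1) = - \frac{1}{3}; F(-3) = -9.
Integral = F(-1) - F(-3) = \frac{26}{3}.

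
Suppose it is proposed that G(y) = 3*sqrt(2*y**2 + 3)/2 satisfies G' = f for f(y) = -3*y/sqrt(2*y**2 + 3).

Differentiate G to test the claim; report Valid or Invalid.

d/dy[G] = 3*y/sqrt(2*y**2 + 3)
d/dy[G] - f(y) = 6*y/sqrt(2*y**2 + 3) != 0.

Invalid: d/dy[G] - f = 6*y/sqrt(2*y**2 + 3), which is not 0.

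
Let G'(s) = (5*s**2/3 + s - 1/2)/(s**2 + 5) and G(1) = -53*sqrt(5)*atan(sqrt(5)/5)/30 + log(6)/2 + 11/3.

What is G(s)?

The proposed G(s) is checked by its d/ds: the result must match the given G'(s).
A general antiderivative is 5*s/3 + log(s**2 + 5)/2 - 53*sqrt(5)*atan(sqrt(5)*s/5)/30 + C.
The condition gives C = -53*sqrt(5)*atan(sqrt(5)/5)/30 + log(6)/2 + 11/3 - (-53*sqrt(5)*atan(sqrt(5)/5)/30 + log(6)/2 + 5/3) = 2.
So G(s) = 5*s/3 + log(s**2 + 5)/2 - 53*sqrt(5)*atan(sqrt(5)*s/5)/30 + 2.
Check: d/ds[5*s/3 + log(s**2 + 5)/2 - 53*sqrt(5)*atan(sqrt(5)*s/5)/30 + 2] = (10*s**2 + 6*s - 3)/(6*s**2 + 30), which equals G'(s).

G(s) = 5*s/3 + log(s**2 + 5)/2 - 53*sqrt(5)*atan(sqrt(5)*s/5)/30 + 2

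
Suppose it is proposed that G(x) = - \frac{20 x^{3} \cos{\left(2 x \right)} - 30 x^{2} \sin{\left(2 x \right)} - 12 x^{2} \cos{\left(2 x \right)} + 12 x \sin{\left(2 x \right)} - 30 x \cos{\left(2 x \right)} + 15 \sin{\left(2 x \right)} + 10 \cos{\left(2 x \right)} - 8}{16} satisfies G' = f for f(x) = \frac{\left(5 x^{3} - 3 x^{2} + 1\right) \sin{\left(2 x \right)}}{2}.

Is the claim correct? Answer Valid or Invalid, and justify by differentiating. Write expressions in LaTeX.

d/dx[G] = \frac{5 x^{3} \sin{\left(2 x \right)}}{2} - \frac{3 x^{2} \sin{\left(2 x \right)}}{2} + \frac{\sin{\left(2 x \right)}}{2}
This equals f(x) exactly, so the claim holds.

Valid. The derivative of G reproduces f.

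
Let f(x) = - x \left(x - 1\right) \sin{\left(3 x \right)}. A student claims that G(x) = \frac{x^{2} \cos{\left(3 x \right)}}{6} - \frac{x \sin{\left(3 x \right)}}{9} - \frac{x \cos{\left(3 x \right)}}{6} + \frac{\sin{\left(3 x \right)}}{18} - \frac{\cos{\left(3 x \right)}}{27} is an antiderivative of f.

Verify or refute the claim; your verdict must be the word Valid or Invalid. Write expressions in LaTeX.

d/dx[G] = - \frac{x^{2} \sin{\left(3 x \right)}}{2} + \frac{x \sin{\left(3 x \right)}}{2}
d/dx[G] - f(x) = \frac{x^{2} \sin{\left(3 x \right)}}{2} - \frac{x \sin{\left(3 x \right)}}{2} != 0.

Invalid: d/dx[G] - f = \frac{x^{2} \sin{\left(3 x \right)}}{2} - \frac{x \sin{\left(3 x \right)}}{2}, which is not 0.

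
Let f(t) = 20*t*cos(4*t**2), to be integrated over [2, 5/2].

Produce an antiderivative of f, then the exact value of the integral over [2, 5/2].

The substitution u = 4*t**2 works: f is exactly (dF/du)*(du/dt) for that inner function.
F(t) = 5*sin(4*t**2)/2 is an antiderivative of f.
Check: d/dt[5*sin(4*t**2)/2] = 20*t*cos(4*t**2) = f(t).
F(5/2) = 5*sin(25)/2; F(2) = 5*sin(16)/2.
Integral = F(5/2) - F(2) = 5*sin(25)/2 - 5*sin(16)/2.

Antiderivative: F(t) = 5*sin(4*t**2)/2; value = 5*sin(25)/2 - 5*sin(16)/2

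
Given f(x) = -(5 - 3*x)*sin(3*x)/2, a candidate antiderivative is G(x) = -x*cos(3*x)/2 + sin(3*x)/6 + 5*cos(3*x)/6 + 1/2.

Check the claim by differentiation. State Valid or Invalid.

Valid. The derivative of G reproduces f.

d/dx[G] = 3*x*sin(3*x)/2 - 5*sin(3*x)/2
This equals f(x) exactly, so the claim holds.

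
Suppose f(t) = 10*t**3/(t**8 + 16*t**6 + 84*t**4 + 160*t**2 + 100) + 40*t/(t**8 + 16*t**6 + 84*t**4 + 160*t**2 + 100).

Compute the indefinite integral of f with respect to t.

f matches the chain-rule pattern g'(h)*h' with inner function h(t) = t**4/2 + 4*t**2 + 5; substituting u = h(t) collapses the integral.
Check: d/dt[-5/(2*t**4 + 16*t**2 + 20)] = (10*t**3 + 40*t)/(t**8 + 16*t**6 + 84*t**4 + 160*t**2 + 100), which equals f(t).

F(t) = -5/(2*t**4 + 16*t**2 + 20) + C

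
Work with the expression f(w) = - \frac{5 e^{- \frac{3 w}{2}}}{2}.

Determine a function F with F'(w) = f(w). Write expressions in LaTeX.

Whatever form F(w) takes, F'(w) = f(w) is non-negotiable.
Check: d/dw[\frac{5 e^{- \frac{3 w}{2}}}{3}] = - \frac{5 e^{- \frac{3 w}{2}}}{2} = f(w).

An antiderivative is F(w) = \frac{5 e^{- \frac{3 w}{2}}}{3}.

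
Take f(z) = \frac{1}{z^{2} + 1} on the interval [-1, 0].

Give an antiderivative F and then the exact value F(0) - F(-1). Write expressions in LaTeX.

Antiderivative: F(z) = \operatorname{atan}{\left(z \right)}; value = \frac{\pi}{4}

Check any antiderivative F(z) by computing F'(z) and comparing it with f(z).
F(z) = \operatorname{atan}{\left(z \right)} is an antiderivative of f.
Check: d/dz[\operatorname{atan}{\left(z \right)}] = \frac{1}{z^{2} + 1} = f(z).
F(0) = 0; F(-1) = - \frac{\pi}{4}.
Integral = F(0) - F(-1) = \frac{\pi}{4}.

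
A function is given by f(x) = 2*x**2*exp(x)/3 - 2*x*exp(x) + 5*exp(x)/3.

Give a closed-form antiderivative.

An antiderivative is F(x) = (2*x**2 - 10*x + 15)*exp(x)/3.

f has the shape u'v + uv' for u = 2*x**2/3 - 10*x/3 + 5 and v = exp(x) — it is the derivative of the product u*v.
Check: d/dx[(2*x**2 - 10*x + 15)*exp(x)/3] = 2*x**2*exp(x)/3 - 2*x*exp(x) + 5*exp(x)/3 = f(x).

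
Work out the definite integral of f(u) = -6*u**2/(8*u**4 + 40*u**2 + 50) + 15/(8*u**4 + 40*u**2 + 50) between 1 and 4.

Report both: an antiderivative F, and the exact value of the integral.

Antiderivative: F(u) = 3*u/(4*u**2 + 10); value = -27/518

f has the shape v'r + vr' for v = 3*u/2 and r = 1/(2*u**2 + 5) — it is the derivative of the product v*r.
F(u) = 3*u/(4*u**2 + 10) is an antiderivative of f.
Check: d/du[3*u/(4*u**2 + 10)] = (15 - 6*u**2)/(8*u**4 + 40*u**2 + 50), which equals f(u).
F(4) = 6/37; F(1) = 3/14.
Integral = F(4) - F(1) = -27/518.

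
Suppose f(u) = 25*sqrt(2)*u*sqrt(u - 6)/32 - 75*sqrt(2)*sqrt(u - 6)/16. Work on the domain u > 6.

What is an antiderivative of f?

Integrate term by term and add the pieces.
Check: d/du[5*(u/2 - 3)**(5/2)/2] = sqrt(2)*(25*u*sqrt(u - 6) - 150*sqrt(u - 6))/32, which equals f(u).

An antiderivative is F(u) = 5*(u/2 - 3)**(5/2)/2.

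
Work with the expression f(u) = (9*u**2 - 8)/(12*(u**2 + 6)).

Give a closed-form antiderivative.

An antiderivative is F(u) = 3*u/4 - 31*sqrt(6)*atan(sqrt(6)*u/6)/36.

A candidate is checked by its d/du: the result must match f(u).
Check: d/du[3*u/4 - 31*sqrt(6)*atan(sqrt(6)*u/6)/36] = (9*u**2 - 8)/(12*u**2 + 72), which equals f(u).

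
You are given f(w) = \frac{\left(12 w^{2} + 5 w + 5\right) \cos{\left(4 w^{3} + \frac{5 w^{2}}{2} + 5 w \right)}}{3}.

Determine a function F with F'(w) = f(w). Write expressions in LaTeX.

f matches the chain-rule pattern g'(h)*h' with inner function h(w) = 4 w^{3} + \frac{5 w^{2}}{2} + 5 w; substituting u = h(w) collapses the integral.
Check: d/dw[\frac{\sin{\left(4 w^{3} + \frac{5 w^{2}}{2} + 5 w \right)}}{3}] = 4 w^{2} \cos{\left(4 w^{3} + \frac{5 w^{2}}{2} + 5 w \right)} + \frac{5 w \cos{\left(4 w^{3} + \frac{5 w^{2}}{2} + 5 w \right)}}{3} + \frac{5 \cos{\left(4 w^{3} + \frac{5 w^{2}}{2} + 5 w \right)}}{3}, which equals f(w).

An antiderivative is F(w) = \frac{\sin{\left(4 w^{3} + \frac{5 w^{2}}{2} + 5 w \right)}}{3}.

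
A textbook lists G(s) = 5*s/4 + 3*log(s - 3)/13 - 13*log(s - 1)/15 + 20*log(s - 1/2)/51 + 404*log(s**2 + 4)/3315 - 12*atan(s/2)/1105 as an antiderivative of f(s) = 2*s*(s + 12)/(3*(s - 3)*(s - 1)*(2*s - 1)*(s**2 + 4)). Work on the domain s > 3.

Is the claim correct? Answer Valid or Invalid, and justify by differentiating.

Invalid: d/ds[G] - f = 5/4, which is not 0.

d/ds[G] = (30*s**5 - 135*s**4 + 270*s**3 - 577*s**2 + 696*s - 180)/(24*s**5 - 108*s**4 + 216*s**3 - 468*s**2 + 480*s - 144)
d/ds[G] - f(s) = 5/4 != 0.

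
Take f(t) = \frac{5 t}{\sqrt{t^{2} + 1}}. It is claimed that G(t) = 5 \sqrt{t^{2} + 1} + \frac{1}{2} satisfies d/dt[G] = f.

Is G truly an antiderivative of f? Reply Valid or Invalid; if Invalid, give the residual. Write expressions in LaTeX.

Valid - the claim checks out under differentiation.

d/dt[G] = \frac{5 t}{\sqrt{t^{2} + 1}}
This equals f(t) exactly, so the claim holds.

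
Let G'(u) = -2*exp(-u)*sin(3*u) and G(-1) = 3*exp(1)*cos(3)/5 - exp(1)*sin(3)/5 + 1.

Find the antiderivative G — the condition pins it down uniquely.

G(u) = 1 + exp(-u)*sin(3*u)/5 + 3*exp(-u)*cos(3*u)/5

Since d/du undoes antidifferentiation here, G(u) must give back the stated G'(u).
A general antiderivative is exp(-u)*sin(3*u)/5 + 3*exp(-u)*cos(3*u)/5 + C.
The condition gives C = 3*exp(1)*cos(3)/5 - exp(1)*sin(3)/5 + 1 - (3*exp(1)*cos(3)/5 - exp(1)*sin(3)/5) = 1.
So G(u) = 1 + exp(-u)*sin(3*u)/5 + 3*exp(-u)*cos(3*u)/5.
Check: d/du[1 + exp(-u)*sin(3*u)/5 + 3*exp(-u)*cos(3*u)/5] = -2*exp(-u)*sin(3*u) = G'(u).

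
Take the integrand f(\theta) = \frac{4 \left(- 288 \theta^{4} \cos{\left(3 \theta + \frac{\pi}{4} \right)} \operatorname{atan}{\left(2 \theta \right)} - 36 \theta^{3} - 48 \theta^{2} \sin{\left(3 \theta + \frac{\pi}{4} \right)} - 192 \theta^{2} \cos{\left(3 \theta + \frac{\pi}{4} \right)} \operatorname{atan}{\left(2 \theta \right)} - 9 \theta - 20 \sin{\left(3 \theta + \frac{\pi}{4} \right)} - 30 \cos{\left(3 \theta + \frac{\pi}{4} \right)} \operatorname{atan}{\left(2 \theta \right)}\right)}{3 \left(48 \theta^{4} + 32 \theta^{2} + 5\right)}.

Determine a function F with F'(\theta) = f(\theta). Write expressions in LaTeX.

An antiderivative is F(\theta) = - \frac{\log{\left(4 \theta^{2} + \frac{5}{3} \right)}}{2} - \frac{8 \sin{\left(3 \theta + \frac{\pi}{4} \right)} \operatorname{atan}{\left(2 \theta \right)}}{3}.

Recover f(\theta) by differentiating a candidate F(\theta); any mismatch rules it out.
Check: d/d\theta[- \frac{\log{\left(4 \theta^{2} + \frac{5}{3} \right)}}{2} - \frac{8 \sin{\left(3 \theta + \frac{\pi}{4} \right)} \operatorname{atan}{\left(2 \theta \right)}}{3}] = \frac{- 1152 \theta^{4} \cos{\left(3 \theta + \frac{\pi}{4} \right)} \operatorname{atan}{\left(2 \theta \right)} - 144 \theta^{3} - 192 \theta^{2} \sin{\left(3 \theta + \frac{\pi}{4} \right)} - 768 \theta^{2} \cos{\left(3 \theta + \frac{\pi}{4} \right)} \operatorname{atan}{\left(2 \theta \right)} - 36 \theta - 80 \sin{\left(3 \theta + \frac{\pi}{4} \right)} - 120 \cos{\left(3 \theta + \frac{\pi}{4} \right)} \operatorname{atan}{\left(2 \theta \right)}}{144 \theta^{4} + 96 \theta^{2} + 15}, which equals f(\theta).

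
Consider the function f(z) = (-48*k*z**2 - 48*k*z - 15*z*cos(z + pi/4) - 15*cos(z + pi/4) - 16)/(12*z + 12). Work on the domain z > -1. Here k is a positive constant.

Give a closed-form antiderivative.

An antiderivative is F(z) = -2*k*z**2 - 4*log(3*z + 3)/3 - 5*sin(z + pi/4)/4.

Any candidate F(z) must reproduce f(z) exactly when differentiated.
Check: d/dz[-2*k*z**2 - 4*log(3*z + 3)/3 - 5*sin(z + pi/4)/4] = (-48*k*z**2 - 48*k*z - 15*z*cos(z + pi/4) - 15*cos(z + pi/4) - 16)/(12*z + 12) = f(z).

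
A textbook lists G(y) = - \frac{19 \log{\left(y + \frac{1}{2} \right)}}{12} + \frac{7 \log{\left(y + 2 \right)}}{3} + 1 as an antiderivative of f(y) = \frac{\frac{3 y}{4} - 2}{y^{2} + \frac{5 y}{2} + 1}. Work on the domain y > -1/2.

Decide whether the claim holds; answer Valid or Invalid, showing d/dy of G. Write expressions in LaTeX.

d/dy[G] = \frac{3 y - 8}{4 y^{2} + 10 y + 4}
This equals f(y) exactly, so the claim holds.

Valid: G'(y) = f(y).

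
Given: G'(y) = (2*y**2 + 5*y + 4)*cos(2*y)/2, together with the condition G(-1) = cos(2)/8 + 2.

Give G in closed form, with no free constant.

G(y) = y**2*sin(2*y)/2 + 5*y*sin(2*y)/4 + y*cos(2*y)/2 + 3*sin(2*y)/4 + 5*cos(2*y)/8 + 2

A candidate passes only if d/dy[G] lands on the given G'(y) exactly.
A general antiderivative is y**2*sin(2*y)/2 + 5*y*sin(2*y)/4 + y*cos(2*y)/2 + 3*sin(2*y)/4 + 5*cos(2*y)/8 + C.
The condition gives C = cos(2)/8 + 2 - (cos(2)/8) = 2.
So G(y) = y**2*sin(2*y)/2 + 5*y*sin(2*y)/4 + y*cos(2*y)/2 + 3*sin(2*y)/4 + 5*cos(2*y)/8 + 2.
Check: d/dy[y**2*sin(2*y)/2 + 5*y*sin(2*y)/4 + y*cos(2*y)/2 + 3*sin(2*y)/4 + 5*cos(2*y)/8 + 2] = y**2*cos(2*y) + 5*y*cos(2*y)/2 + 2*cos(2*y), which equals G'(y).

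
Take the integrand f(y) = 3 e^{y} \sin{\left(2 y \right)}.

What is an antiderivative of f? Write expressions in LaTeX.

Check any antiderivative F(y) by computing F'(y) and comparing it with f(y).
Check: d/dy[\frac{3 e^{y} \sin{\left(2 y \right)}}{5} - \frac{6 e^{y} \cos{\left(2 y \right)}}{5}] = 3 e^{y} \sin{\left(2 y \right)} = f(y).

An antiderivative is F(y) = \frac{3 e^{y} \sin{\left(2 y \right)}}{5} - \frac{6 e^{y} \cos{\left(2 y \right)}}{5}.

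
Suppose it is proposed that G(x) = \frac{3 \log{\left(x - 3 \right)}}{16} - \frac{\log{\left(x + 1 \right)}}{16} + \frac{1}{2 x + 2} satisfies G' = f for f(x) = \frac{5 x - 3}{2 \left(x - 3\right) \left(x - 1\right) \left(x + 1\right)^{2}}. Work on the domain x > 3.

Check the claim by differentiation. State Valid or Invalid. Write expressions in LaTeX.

d/dx[G] = \frac{x^{2} + 15}{8 x^{3} - 8 x^{2} - 40 x - 24}
d/dx[G] - f(x) = \frac{1}{8 x - 8} != 0.

Invalid: d/dx[G] - f = \frac{1}{8 x - 8}, which is not 0.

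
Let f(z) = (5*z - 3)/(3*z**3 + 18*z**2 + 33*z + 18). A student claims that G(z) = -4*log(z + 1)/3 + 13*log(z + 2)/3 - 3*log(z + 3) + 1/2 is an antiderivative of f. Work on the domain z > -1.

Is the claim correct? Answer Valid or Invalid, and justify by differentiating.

d/dz[G] = (5*z - 3)/(3*z**3 + 18*z**2 + 33*z + 18)
This equals f(z) exactly, so the claim holds.

Valid. The derivative of G reproduces f.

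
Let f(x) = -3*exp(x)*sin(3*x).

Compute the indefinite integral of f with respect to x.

F(x) = -3*exp(x)*sin(3*x)/10 + 9*exp(x)*cos(3*x)/10 + C

For F(x) to be correct the identity F'(x) - f(x) = 0 must hold.
Check: d/dx[-3*exp(x)*sin(3*x)/10 + 9*exp(x)*cos(3*x)/10] = -3*exp(x)*sin(3*x) = f(x).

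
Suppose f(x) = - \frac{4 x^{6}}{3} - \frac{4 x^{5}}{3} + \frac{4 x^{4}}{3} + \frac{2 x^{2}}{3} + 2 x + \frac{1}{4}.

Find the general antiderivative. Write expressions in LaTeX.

F(x) = - \frac{x \left(240 x^{6} + 280 x^{5} - 336 x^{4} - 280 x^{2} - 1260 x - 315\right)}{1260} + C

The integrand splits into summands that can be handled one at a time.
Check: d/dx[- \frac{x \left(240 x^{6} + 280 x^{5} - 336 x^{4} - 280 x^{2} - 1260 x - 315\right)}{1260}] = - \frac{4 x^{6}}{3} - \frac{4 x^{5}}{3} + \frac{4 x^{4}}{3} + \frac{2 x^{2}}{3} + 2 x + \frac{1}{4} = f(x).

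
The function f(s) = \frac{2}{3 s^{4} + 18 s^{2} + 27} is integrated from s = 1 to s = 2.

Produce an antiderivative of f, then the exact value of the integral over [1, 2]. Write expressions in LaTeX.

Antiderivative: F(s) = \frac{2 s}{18 s^{2} + 54} + \frac{\sqrt{3} \operatorname{atan}{\left(\frac{\sqrt{3} s}{3} \right)}}{27}; value = - \frac{\sqrt{3} \pi}{162} + \frac{1}{252} + \frac{\sqrt{3} \operatorname{atan}{\left(\frac{2 \sqrt{3}}{3} \right)}}{27}

An antiderivative F(s) passes only if d/ds[F] lands on f(s) exactly.
F(s) = \frac{2 s}{18 s^{2} + 54} + \frac{\sqrt{3} \operatorname{atan}{\left(\frac{\sqrt{3} s}{3} \right)}}{27} is an antiderivative of f.
Check: d/ds[\frac{2 s}{18 s^{2} + 54} + \frac{\sqrt{3} \operatorname{atan}{\left(\frac{\sqrt{3} s}{3} \right)}}{27}] = \frac{2}{3 s^{4} + 18 s^{2} + 27} = f(s).
F(2) = \frac{2}{63} + \frac{\sqrt{3} \operatorname{atan}{\left(\frac{2 \sqrt{3}}{3} \right)}}{27}; F(1) = \frac{1}{36} + \frac{\sqrt{3} \pi}{162}.
Integral = F(2) - F(1) = - \frac{\sqrt{3} \pi}{162} + \frac{1}{252} + \frac{\sqrt{3} \operatorname{atan}{\left(\frac{2 \sqrt{3}}{3} \right)}}{27}.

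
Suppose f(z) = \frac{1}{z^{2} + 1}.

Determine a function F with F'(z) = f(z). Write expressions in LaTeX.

An antiderivative is F(z) = \operatorname{atan}{\left(z \right)}.

Since d/dz undoes antidifferentiation here, F'(z) = f(z) is required of F(z).
Check: d/dz[\operatorname{atan}{\left(z \right)}] = \frac{1}{z^{2} + 1} = f(z).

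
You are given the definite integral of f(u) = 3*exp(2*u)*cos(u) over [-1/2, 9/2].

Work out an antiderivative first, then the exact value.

Antiderivative: F(u) = 3*exp(2*u)*sin(u)/5 + 6*exp(2*u)*cos(u)/5; value = 3*exp(9)*sin(9/2)/5 + 6*exp(9)*cos(9/2)/5 - 6*exp(-1)*cos(1/2)/5 + 3*exp(-1)*sin(1/2)/5

Any candidate F(u) must reproduce f(u) exactly when differentiated.
F(u) = 3*exp(2*u)*sin(u)/5 + 6*exp(2*u)*cos(u)/5 is an antiderivative of f.
Check: d/du[3*exp(2*u)*sin(u)/5 + 6*exp(2*u)*cos(u)/5] = 3*exp(2*u)*cos(u) = f(u).
F(9/2) = 3*exp(9)*sin(9/2)/5 + 6*exp(9)*cos(9/2)/5; F(-1/2) = -3*exp(-1)*sin(1/2)/5 + 6*exp(-1)*cos(1/2)/5.
Integral = F(9/2) - F(-1/2) = 3*exp(9)*sin(9/2)/5 + 6*exp(9)*cos(9/2)/5 - 6*exp(-1)*cos(1/2)/5 + 3*exp(-1)*sin(1/2)/5.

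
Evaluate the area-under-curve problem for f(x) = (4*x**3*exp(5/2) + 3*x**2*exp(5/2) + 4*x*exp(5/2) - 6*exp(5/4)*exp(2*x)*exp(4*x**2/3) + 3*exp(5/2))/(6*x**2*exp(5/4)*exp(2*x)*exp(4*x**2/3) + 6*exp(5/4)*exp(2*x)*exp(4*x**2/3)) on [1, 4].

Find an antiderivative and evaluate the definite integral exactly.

Antiderivative: F(x) = -(4*atan(x) + exp(5/4)*exp(-2*x)*exp(-4*x**2/3))/4; value = -atan(4) - exp(-337/12)/4 + exp(-25/12)/4 + pi/4

A candidate is checked by its d/dx: the result must match f(x).
F(x) = -(4*atan(x) + exp(5/4)*exp(-2*x)*exp(-4*x**2/3))/4 is an antiderivative of f.
Check: d/dx[-(4*atan(x) + exp(5/4)*exp(-2*x)*exp(-4*x**2/3))/4] = (4*x**3*exp(5/4) + 3*x**2*exp(5/4) + 4*x*exp(5/4) - 6*exp(2*x)*exp(4*x**2/3) + 3*exp(5/4))/(6*x**2*exp(2*x)*exp(4*x**2/3) + 6*exp(2*x)*exp(4*x**2/3)), which equals f(x).
F(4) = -atan(4) - exp(-337/12)/4; F(1) = -pi/4 - exp(-25/12)/4.
Integral = F(4) - F(1) = -atan(4) - exp(-337/12)/4 + exp(-25/12)/4 + pi/4.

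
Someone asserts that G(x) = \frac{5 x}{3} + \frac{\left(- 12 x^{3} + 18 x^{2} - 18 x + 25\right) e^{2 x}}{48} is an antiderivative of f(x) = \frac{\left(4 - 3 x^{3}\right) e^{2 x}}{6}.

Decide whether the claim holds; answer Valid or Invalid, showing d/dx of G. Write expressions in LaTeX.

d/dx[G] = - \frac{x^{3} e^{2 x}}{2} + \frac{2 e^{2 x}}{3} + \frac{5}{3}
d/dx[G] - f(x) = \frac{5}{3} != 0.

Invalid: d/dx[G] - f = \frac{5}{3}, which is not 0.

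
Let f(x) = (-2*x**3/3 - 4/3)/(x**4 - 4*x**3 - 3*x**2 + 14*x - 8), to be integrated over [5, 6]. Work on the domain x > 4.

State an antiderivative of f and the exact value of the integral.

The denominator factors as 3*(x - 4)*(x - 1)**2*(x + 2); partial fractions split f into directly integrable pieces: -2/(27*(x + 2)) + 2/(9*(x - 1)) + 2/(9*(x - 1)**2) - 22/(27*(x - 4)).
F(x) = -2*(11*x*log(x - 4) - 3*x*log(x - 1) + x*log(x + 2) - 11*log(x - 4) + 3*log(x - 1) - log(x + 2) + 3)/(27*(x - 1)) is an antiderivative of f.
Check: d/dx[-2*(11*x*log(x - 4) - 3*x*log(x - 1) + x*log(x + 2) - 11*log(x - 4) + 3*log(x - 1) - log(x + 2) + 3)/(27*(x - 1))] = (-2*x**3 - 4)/(3*x**4 - 12*x**3 - 9*x**2 + 42*x - 24), which equals f(x).
F(6) = -22*log(2)/27 - 2*log(8)/27 - 2/45 + 2*log(5)/9; F(5) = -2*log(7)/27 - 1/18 + 2*log(4)/9.
Integral = F(6) - F(5) = -22*log(2)/27 - 2*log(4)/9 - 2*log(8)/27 + 1/90 + 2*log(7)/27 + 2*log(5)/9.

Antiderivative: F(x) = -2*(11*x*log(x - 4) - 3*x*log(x - 1) + x*log(x + 2) - 11*log(x - 4) + 3*log(x - 1) - log(x + 2) + 3)/(27*(x - 1)); value = -22*log(2)/27 - 2*log(4)/9 - 2*log(8)/27 + 1/90 + 2*log(7)/27 + 2*log(5)/9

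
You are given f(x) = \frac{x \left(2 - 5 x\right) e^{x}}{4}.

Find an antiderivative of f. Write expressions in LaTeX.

An antiderivative is F(x) = \frac{\left(- 5 x^{2} + 12 x - 12\right) e^{x}}{4}.

f has the shape u'v + uv' for u = - \frac{5 x^{2}}{4} + 3 x - 3 and v = e^{x} — it is the derivative of the product u*v.
Check: d/dx[\frac{\left(- 5 x^{2} + 12 x - 12\right) e^{x}}{4}] = - \frac{5 x^{2} e^{x}}{4} + \frac{x e^{x}}{2}, which equals f(x).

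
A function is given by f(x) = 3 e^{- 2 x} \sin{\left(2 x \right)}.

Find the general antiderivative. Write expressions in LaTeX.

Whatever form F(x) takes, F'(x) = f(x) is non-negotiable.
Check: d/dx[\frac{3 \left(- \sin{\left(2 x \right)} - \cos{\left(2 x \right)}\right) e^{- 2 x}}{4}] = 3 e^{- 2 x} \sin{\left(2 x \right)} = f(x).

F(x) = \frac{3 \left(- \sin{\left(2 x \right)} - \cos{\left(2 x \right)}\right) e^{- 2 x}}{4} + C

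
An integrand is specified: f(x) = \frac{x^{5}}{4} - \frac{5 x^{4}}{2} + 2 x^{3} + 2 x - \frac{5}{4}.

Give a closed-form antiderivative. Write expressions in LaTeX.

Integrate term by term and add the pieces.
Check: d/dx[\frac{x^{6}}{24} - \frac{x^{5}}{2} + \frac{x^{4}}{2} + x^{2} - \frac{5 x}{4}] = \frac{x^{5}}{4} - \frac{5 x^{4}}{2} + 2 x^{3} + 2 x - \frac{5}{4} = f(x).

An antiderivative is F(x) = \frac{x^{6}}{24} - \frac{x^{5}}{2} + \frac{x^{4}}{2} + x^{2} - \frac{5 x}{4}.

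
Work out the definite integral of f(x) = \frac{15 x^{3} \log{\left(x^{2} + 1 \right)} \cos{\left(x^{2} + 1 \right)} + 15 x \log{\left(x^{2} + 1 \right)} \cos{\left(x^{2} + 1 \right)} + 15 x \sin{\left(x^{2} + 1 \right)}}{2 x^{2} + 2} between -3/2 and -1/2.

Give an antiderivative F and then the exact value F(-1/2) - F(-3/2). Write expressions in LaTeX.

Recognize the product-rule pattern: f = u'v + uv' with u = \frac{15 \log{\left(x^{2} + 1 \right)}}{4}, v = \sin{\left(x^{2} + 1 \right)}, so integration by parts undoes it.
F(x) = \frac{15 \log{\left(x^{2} + 1 \right)} \sin{\left(x^{2} + 1 \right)}}{4} is an antiderivative of f.
Check: d/dx[\frac{15 \log{\left(x^{2} + 1 \right)} \sin{\left(x^{2} + 1 \right)}}{4}] = \frac{15 x^{3} \log{\left(x^{2} + 1 \right)} \cos{\left(x^{2} + 1 \right)} + 15 x \log{\left(x^{2} + 1 \right)} \cos{\left(x^{2} + 1 \right)} + 15 x \sin{\left(x^{2} + 1 \right)}}{2 x^{2} + 2} = f(x).
F(-1/2) = \frac{15 \log{\left(\frac{5}{4} \right)} \sin{\left(\frac{5}{4} \right)}}{4}; F(-3/2) = \frac{15 \log{\left(\frac{13}{4} \right)} \sin{\left(\frac{13}{4} \right)}}{4}.
Integral = F(-1/2) - F(-3/2) = - \frac{15 \log{\left(\frac{13}{4} \right)} \sin{\left(\frac{13}{4} \right)}}{4} + \frac{15 \log{\left(\frac{5}{4} \right)} \sin{\left(\frac{5}{4} \right)}}{4}.

Antiderivative: F(x) = \frac{15 \log{\left(x^{2} + 1 \right)} \sin{\left(x^{2} + 1 \right)}}{4}; value = - \frac{15 \log{\left(\frac{13}{4} \right)} \sin{\left(\frac{13}{4} \right)}}{4} + \frac{15 \log{\left(\frac{5}{4} \right)} \sin{\left(\frac{5}{4} \right)}}{4}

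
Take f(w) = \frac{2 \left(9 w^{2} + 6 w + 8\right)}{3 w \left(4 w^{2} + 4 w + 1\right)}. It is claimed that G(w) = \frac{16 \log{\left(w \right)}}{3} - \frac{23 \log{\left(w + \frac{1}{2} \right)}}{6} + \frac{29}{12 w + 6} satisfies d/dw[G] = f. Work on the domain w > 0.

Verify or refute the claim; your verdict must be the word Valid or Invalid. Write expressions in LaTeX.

d/dw[G] = \frac{18 w^{2} + 12 w + 16}{12 w^{3} + 12 w^{2} + 3 w}
This equals f(w) exactly, so the claim holds.

Valid: G'(w) = f(w).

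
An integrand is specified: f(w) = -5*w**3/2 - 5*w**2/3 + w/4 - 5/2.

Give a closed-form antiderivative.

Integrate term by term and add the pieces.
Check: d/dw[-5*w**4/8 - 5*w**3/9 + w**2/8 - 5*w/2] = -5*w**3/2 - 5*w**2/3 + w/4 - 5/2 = f(w).

An antiderivative is F(w) = -5*w**4/8 - 5*w**3/9 + w**2/8 - 5*w/2.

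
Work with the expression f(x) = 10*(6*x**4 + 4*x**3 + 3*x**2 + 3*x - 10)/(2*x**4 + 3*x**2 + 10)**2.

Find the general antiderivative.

F(x) = -5*x/(x**4 + 3*x**2/2 + 5) - 5/(2*x**4 + 3*x**2 + 10) + C

f has the shape u'v + uv' for u = 1/(x**4 + 3*x**2/2 + 5) and v = -5*x - 5/2 — it is the derivative of the product u*v.
Check: d/dx[-5*x/(x**4 + 3*x**2/2 + 5) - 5/(2*x**4 + 3*x**2 + 10)] = (60*x**4 + 40*x**3 + 30*x**2 + 30*x - 100)/(4*x**8 + 12*x**6 + 49*x**4 + 60*x**2 + 100), which equals f(x).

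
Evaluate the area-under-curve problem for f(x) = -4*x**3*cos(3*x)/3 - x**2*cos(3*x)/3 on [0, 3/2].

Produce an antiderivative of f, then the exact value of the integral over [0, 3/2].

Integrate term by term and add the pieces.
F(x) = -4*x**3*sin(3*x)/9 - x**2*sin(3*x)/9 - 4*x**2*cos(3*x)/9 + 8*x*sin(3*x)/27 - 2*x*cos(3*x)/27 + 2*sin(3*x)/81 + 8*cos(3*x)/81 is an antiderivative of f.
Check: d/dx[-4*x**3*sin(3*x)/9 - x**2*sin(3*x)/9 - 4*x**2*cos(3*x)/9 + 8*x*sin(3*x)/27 - 2*x*cos(3*x)/27 + 2*sin(3*x)/81 + 8*cos(3*x)/81] = -4*x**3*cos(3*x)/3 - x**2*cos(3*x)/3 = f(x).
F(3/2) = -82*cos(9/2)/81 - 415*sin(9/2)/324; F(0) = 8/81.
Integral = F(3/2) - F(0) = -8/81 - 82*cos(9/2)/81 - 415*sin(9/2)/324.

Antiderivative: F(x) = -4*x**3*sin(3*x)/9 - x**2*sin(3*x)/9 - 4*x**2*cos(3*x)/9 + 8*x*sin(3*x)/27 - 2*x*cos(3*x)/27 + 2*sin(3*x)/81 + 8*cos(3*x)/81; value = -8/81 - 82*cos(9/2)/81 - 415*sin(9/2)/324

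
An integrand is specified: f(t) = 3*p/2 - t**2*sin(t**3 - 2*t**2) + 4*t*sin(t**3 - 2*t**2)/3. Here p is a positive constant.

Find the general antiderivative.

Integrate term by term and add the pieces.
Check: d/dt[3*p*t/2 + cos(t**3 - 2*t**2)/3] = 3*p/2 - t**2*sin(t**3 - 2*t**2) + 4*t*sin(t**3 - 2*t**2)/3 = f(t).

F(t) = 3*p*t/2 + cos(t**3 - 2*t**2)/3 + C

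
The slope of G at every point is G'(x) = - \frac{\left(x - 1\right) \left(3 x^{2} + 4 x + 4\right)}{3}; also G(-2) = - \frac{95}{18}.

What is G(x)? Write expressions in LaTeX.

The proposed G(x) is checked by its d/dx: the result must match the given G'(x).
A general antiderivative is - \frac{x^{4}}{4} - \frac{x^{3}}{9} + \frac{4 x}{3} + C.
The condition gives C = - \frac{95}{18} - (- \frac{52}{9}) = \frac{1}{2}.
So G(x) = \frac{- 9 x^{4} - 4 x^{3} + 48 x + 18}{36}.
Check: d/dx[\frac{- 9 x^{4} - 4 x^{3} + 48 x + 18}{36}] = - x^{3} - \frac{x^{2}}{3} + \frac{4}{3}, which equals G'(x).

G(x) = \frac{- 9 x^{4} - 4 x^{3} + 48 x + 18}{36}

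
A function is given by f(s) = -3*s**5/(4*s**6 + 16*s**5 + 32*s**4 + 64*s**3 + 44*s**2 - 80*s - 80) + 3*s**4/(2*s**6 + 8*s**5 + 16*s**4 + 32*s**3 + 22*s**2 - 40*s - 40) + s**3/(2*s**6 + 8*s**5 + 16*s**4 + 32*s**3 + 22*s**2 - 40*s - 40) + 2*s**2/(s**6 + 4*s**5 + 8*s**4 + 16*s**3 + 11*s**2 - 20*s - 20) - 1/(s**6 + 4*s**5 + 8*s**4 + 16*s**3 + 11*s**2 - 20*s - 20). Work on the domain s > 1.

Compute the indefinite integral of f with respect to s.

Factor the denominator (4*(s - 1)*(s + 1)*(s + 2)**2*(s**2 + 5)) and decompose: f = (113*s + 602)/(648*(s**2 + 5)) - 58/(81*(s + 2)) + 17/(9*(s + 2)**2) - 11/(48*(s + 1)) + 1/(48*(s - 1)); each piece integrates to a log, atan, or power term.
Check: d/ds[log(s - 1)/48 - 11*log(s + 1)/48 - 58*log(s + 2)/81 + 113*log(s**2 + 5)/1296 + 301*sqrt(5)*atan(sqrt(5)*s/5)/1620 - 17/(9*s + 18)] = (-3*s**5 + 6*s**4 + 2*s**3 + 8*s**2 - 4)/(4*s**6 + 16*s**5 + 32*s**4 + 64*s**3 + 44*s**2 - 80*s - 80), which equals f(s).

F(s) = log(s - 1)/48 - 11*log(s + 1)/48 - 58*log(s + 2)/81 + 113*log(s**2 + 5)/1296 + 301*sqrt(5)*atan(sqrt(5)*s/5)/1620 - 17/(9*s + 18) + C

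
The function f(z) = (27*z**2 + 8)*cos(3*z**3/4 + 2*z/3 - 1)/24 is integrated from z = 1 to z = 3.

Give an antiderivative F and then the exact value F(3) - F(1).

f matches the chain-rule pattern g'(h)*h' with inner function h(z) = 3*z**3/4 + 2*z/3 - 1; substituting u = h(z) collapses the integral.
F(z) = sin(3*z**3/4 + 2*z/3 - 1)/2 is an antiderivative of f.
Check: d/dz[sin(3*z**3/4 + 2*z/3 - 1)/2] = 9*z**2*cos(3*z**3/4 + 2*z/3 - 1)/8 + cos(3*z**3/4 + 2*z/3 - 1)/3, which equals f(z).
F(3) = sin(85/4)/2; F(1) = sin(5/12)/2.
Integral = F(3) - F(1) = -sin(5/12)/2 + sin(85/4)/2.

Antiderivative: F(z) = sin(3*z**3/4 + 2*z/3 - 1)/2; value = -sin(5/12)/2 + sin(85/4)/2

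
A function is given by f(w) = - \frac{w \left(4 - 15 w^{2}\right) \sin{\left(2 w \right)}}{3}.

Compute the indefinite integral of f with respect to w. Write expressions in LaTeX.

F(w) = - \frac{5 w^{3} \cos{\left(2 w \right)}}{2} + \frac{15 w^{2} \sin{\left(2 w \right)}}{4} + \frac{53 w \cos{\left(2 w \right)}}{12} - \frac{53 \sin{\left(2 w \right)}}{24} + C

Any candidate F(w) must reproduce f(w) exactly when differentiated.
Check: d/dw[- \frac{5 w^{3} \cos{\left(2 w \right)}}{2} + \frac{15 w^{2} \sin{\left(2 w \right)}}{4} + \frac{53 w \cos{\left(2 w \right)}}{12} - \frac{53 \sin{\left(2 w \right)}}{24}] = 5 w^{3} \sin{\left(2 w \right)} - \frac{4 w \sin{\left(2 w \right)}}{3}, which equals f(w).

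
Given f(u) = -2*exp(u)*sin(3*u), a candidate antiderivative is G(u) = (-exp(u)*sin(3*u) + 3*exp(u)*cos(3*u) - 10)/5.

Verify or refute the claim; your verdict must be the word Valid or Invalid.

Valid. The derivative of G reproduces f.

d/du[G] = -2*exp(u)*sin(3*u)
This equals f(u) exactly, so the claim holds.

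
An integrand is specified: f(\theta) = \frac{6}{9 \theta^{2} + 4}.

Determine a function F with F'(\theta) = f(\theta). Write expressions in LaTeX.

A candidate is checked by its d/d\theta: the result must match f(\theta).
Check: d/d\theta[\operatorname{atan}{\left(\frac{3 \theta}{2} \right)}] = \frac{6}{9 \theta^{2} + 4} = f(\theta).

An antiderivative is F(\theta) = \operatorname{atan}{\left(\frac{3 \theta}{2} \right)}.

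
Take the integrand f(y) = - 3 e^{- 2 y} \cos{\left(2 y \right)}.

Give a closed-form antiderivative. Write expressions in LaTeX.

Check any antiderivative F(y) by computing F'(y) and comparing it with f(y).
Check: d/dy[\frac{\left(- 3 \sin{\left(2 y \right)} + 3 \cos{\left(2 y \right)}\right) e^{- 2 y}}{4}] = - 3 e^{- 2 y} \cos{\left(2 y \right)} = f(y).

An antiderivative is F(y) = \frac{\left(- 3 \sin{\left(2 y \right)} + 3 \cos{\left(2 y \right)}\right) e^{- 2 y}}{4}.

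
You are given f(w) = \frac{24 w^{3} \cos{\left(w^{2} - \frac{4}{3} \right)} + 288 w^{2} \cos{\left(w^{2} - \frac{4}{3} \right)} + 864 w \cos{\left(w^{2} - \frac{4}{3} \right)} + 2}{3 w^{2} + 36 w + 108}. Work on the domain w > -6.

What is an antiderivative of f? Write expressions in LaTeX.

Whatever form F(w) takes, F'(w) = f(w) is non-negotiable.
Check: d/dw[4 \sin{\left(w^{2} - \frac{4}{3} \right)} - \frac{2}{3 w + 18}] = \frac{24 w^{3} \cos{\left(w^{2} - \frac{4}{3} \right)} + 288 w^{2} \cos{\left(w^{2} - \frac{4}{3} \right)} + 864 w \cos{\left(w^{2} - \frac{4}{3} \right)} + 2}{3 w^{2} + 36 w + 108} = f(w).

An antiderivative is F(w) = 4 \sin{\left(w^{2} - \frac{4}{3} \right)} - \frac{2}{3 w + 18}.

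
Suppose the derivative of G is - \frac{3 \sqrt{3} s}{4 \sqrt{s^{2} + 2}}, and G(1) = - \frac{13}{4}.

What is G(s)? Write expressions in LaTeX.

G(s) = - \frac{3 \sqrt{3} \sqrt{s^{2} + 2}}{4} - 1

The substitution u = 3 s^{2} + 6 works: G'(s) is exactly (dG/du)*(du/ds) for that inner function.
A general antiderivative is - \frac{3 \sqrt{3 s^{2} + 6}}{4} + C.
The condition gives C = - \frac{13}{4} - (- \frac{9}{4}) = -1.
So G(s) = - \frac{3 \sqrt{3} \sqrt{s^{2} + 2}}{4} - 1.
Check: d/ds[- \frac{3 \sqrt{3} \sqrt{s^{2} + 2}}{4} - 1] = - \frac{3 \sqrt{3} s}{4 \sqrt{s^{2} + 2}} = G'(s).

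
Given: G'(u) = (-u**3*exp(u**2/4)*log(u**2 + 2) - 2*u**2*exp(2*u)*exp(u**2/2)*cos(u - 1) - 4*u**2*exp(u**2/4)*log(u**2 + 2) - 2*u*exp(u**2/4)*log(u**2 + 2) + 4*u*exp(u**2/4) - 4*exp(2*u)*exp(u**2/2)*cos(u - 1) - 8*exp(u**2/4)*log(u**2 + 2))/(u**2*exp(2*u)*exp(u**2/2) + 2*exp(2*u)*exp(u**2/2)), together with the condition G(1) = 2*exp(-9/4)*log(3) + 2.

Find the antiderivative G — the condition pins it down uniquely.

Whatever form G(u) takes, its d/du must return the stated G'(u).
A general antiderivative is 2*exp(-u**2/4 - 2*u)*log(u**2 + 2) - 2*sin(u - 1) + C.
The condition gives C = 2*exp(-9/4)*log(3) + 2 - (2*exp(-9/4)*log(3)) = 2.
So G(u) = 2*(exp(-u**2/4 - 2*u)*log(u**2 + 2) - sin(u - 1) + 1).
Check: d/du[2*(exp(-u**2/4 - 2*u)*log(u**2 + 2) - sin(u - 1) + 1)] = (-u**3*exp(u**2/4)*log(u**2 + 2) - 2*u**2*exp(2*u)*exp(u**2/2)*cos(u - 1) - 4*u**2*exp(u**2/4)*log(u**2 + 2) - 2*u*exp(u**2/4)*log(u**2 + 2) + 4*u*exp(u**2/4) - 4*exp(2*u)*exp(u**2/2)*cos(u - 1) - 8*exp(u**2/4)*log(u**2 + 2))/(u**2*exp(2*u)*exp(u**2/2) + 2*exp(2*u)*exp(u**2/2)) = G'(u).

G(u) = 2*(exp(-u**2/4 - 2*u)*log(u**2 + 2) - sin(u - 1) + 1)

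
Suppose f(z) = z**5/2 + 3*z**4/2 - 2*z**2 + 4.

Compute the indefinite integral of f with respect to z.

F(z) = z*(5*z**5 + 18*z**4 - 40*z**2 + 240)/60 + C

Integrate term by term and add the pieces.
Check: d/dz[z*(5*z**5 + 18*z**4 - 40*z**2 + 240)/60] = z**5/2 + 3*z**4/2 - 2*z**2 + 4 = f(z).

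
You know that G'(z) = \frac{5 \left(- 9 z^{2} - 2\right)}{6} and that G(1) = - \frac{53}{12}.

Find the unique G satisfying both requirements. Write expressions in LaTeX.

G(z) = \frac{- 30 z^{3} - 20 z - 3}{12}

Whatever form G(z) takes, its d/dz must return the stated G'(z).
A general antiderivative is - \frac{5 z^{3}}{2} - \frac{5 z}{3} + \frac{3}{4} + C.
The condition gives C = - \frac{53}{12} - (- \frac{41}{12}) = -1.
So G(z) = \frac{- 30 z^{3} - 20 z - 3}{12}.
Check: d/dz[\frac{- 30 z^{3} - 20 z - 3}{12}] = - \frac{15 z^{2}}{2} - \frac{5}{3}, which equals G'(z).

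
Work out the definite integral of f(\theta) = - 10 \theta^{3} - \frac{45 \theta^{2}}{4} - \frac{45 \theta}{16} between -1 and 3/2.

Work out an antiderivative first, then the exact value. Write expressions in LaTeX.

f matches the chain-rule pattern g'(h)*h' with inner function h(\theta) = - \theta^{2} - \frac{3 \theta}{4}; substituting u = h(\theta) collapses the integral.
F(\theta) = - \frac{5 \theta^{4}}{2} - \frac{15 \theta^{3}}{4} - \frac{45 \theta^{2}}{32} is an antiderivative of f.
Check: d/d\theta[- \frac{5 \theta^{4}}{2} - \frac{15 \theta^{3}}{4} - \frac{45 \theta^{2}}{32}] = - 10 \theta^{3} - \frac{45 \theta^{2}}{4} - \frac{45 \theta}{16} = f(\theta).
F(3/2) = - \frac{3645}{128}; F(-1) = - \frac{5}{32}.
Integral = F(3/2) - F(-1) = - \frac{3625}{128}.

Antiderivative: F(\theta) = - \frac{5 \theta^{4}}{2} - \frac{15 \theta^{3}}{4} - \frac{45 \theta^{2}}{32}; value = - \frac{3625}{128}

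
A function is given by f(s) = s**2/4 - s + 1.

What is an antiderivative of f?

An antiderivative is F(s) = s**3/12 - s**2/2 + s.

Integrate term by term and add the pieces.
Check: d/ds[s**3/12 - s**2/2 + s] = s**2/4 - s + 1 = f(s).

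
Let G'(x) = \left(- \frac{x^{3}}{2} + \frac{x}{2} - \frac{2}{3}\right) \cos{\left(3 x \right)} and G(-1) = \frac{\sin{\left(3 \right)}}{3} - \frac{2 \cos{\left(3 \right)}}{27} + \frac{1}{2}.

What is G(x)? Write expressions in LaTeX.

For G(x) to be correct, d/dx[G] must agree with the stated G'(x) identically.
A general antiderivative is - \frac{x^{3} \sin{\left(3 x \right)}}{6} - \frac{x^{2} \cos{\left(3 x \right)}}{6} + \frac{5 x \sin{\left(3 x \right)}}{18} - \frac{2 \sin{\left(3 x \right)}}{9} + \frac{5 \cos{\left(3 x \right)}}{54} + C.
The condition gives C = \frac{\sin{\left(3 \right)}}{3} - \frac{2 \cos{\left(3 \right)}}{27} + \frac{1}{2} - (\frac{\sin{\left(3 \right)}}{3} - \frac{2 \cos{\left(3 \right)}}{27}) = \frac{1}{2}.
So G(x) = - \frac{9 x^{3} \sin{\left(3 x \right)} + 9 x^{2} \cos{\left(3 x \right)} - 15 x \sin{\left(3 x \right)} + 12 \sin{\left(3 x \right)} - 5 \cos{\left(3 x \right)} - 27}{54}.
Check: d/dx[- \frac{9 x^{3} \sin{\left(3 x \right)} + 9 x^{2} \cos{\left(3 x \right)} - 15 x \sin{\left(3 x \right)} + 12 \sin{\left(3 x \right)} - 5 \cos{\left(3 x \right)} - 27}{54}] = - \frac{x^{3} \cos{\left(3 x \right)}}{2} + \frac{x \cos{\left(3 x \right)}}{2} - \frac{2 \cos{\left(3 x \right)}}{3}, which equals G'(x).

G(x) = - \frac{9 x^{3} \sin{\left(3 x \right)} + 9 x^{2} \cos{\left(3 x \right)} - 15 x \sin{\left(3 x \right)} + 12 \sin{\left(3 x \right)} - 5 \cos{\left(3 x \right)} - 27}{54}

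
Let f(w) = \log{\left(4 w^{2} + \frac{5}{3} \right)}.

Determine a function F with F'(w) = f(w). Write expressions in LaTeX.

Differentiate the proposed F(w) back; it has to land on f(w) exactly.
Check: d/dw[w \log{\left(4 w^{2} + \frac{5}{3} \right)} - 2 w + \frac{\sqrt{15} \operatorname{atan}{\left(\frac{2 \sqrt{15} w}{5} \right)}}{3}] = \log{\left(4 w^{2} + \frac{5}{3} \right)} = f(w).

An antiderivative is F(w) = w \log{\left(4 w^{2} + \frac{5}{3} \right)} - 2 w + \frac{\sqrt{15} \operatorname{atan}{\left(\frac{2 \sqrt{15} w}{5} \right)}}{3}.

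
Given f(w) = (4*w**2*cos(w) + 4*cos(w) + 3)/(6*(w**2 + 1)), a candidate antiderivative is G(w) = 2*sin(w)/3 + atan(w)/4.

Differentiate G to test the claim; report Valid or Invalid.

Invalid: d/dw[G] - f = -1/(4*w**2 + 4), which is not 0.

d/dw[G] = (8*w**2*cos(w) + 8*cos(w) + 3)/(12*w**2 + 12)
d/dw[G] - f(w) = -1/(4*w**2 + 4) != 0.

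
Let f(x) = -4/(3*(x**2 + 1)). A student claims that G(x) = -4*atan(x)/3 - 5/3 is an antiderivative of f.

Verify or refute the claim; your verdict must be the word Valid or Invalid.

d/dx[G] = -4/(3*x**2 + 3)
This equals f(x) exactly, so the claim holds.

Valid: G'(x) = f(x).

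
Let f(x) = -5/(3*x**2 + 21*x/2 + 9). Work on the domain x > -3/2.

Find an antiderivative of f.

An antiderivative is F(x) = -10*log(x + 3/2)/3 + 10*log(x + 2)/3.

The denominator factors as 3*(x + 2)*(2*x + 3); partial fractions split f into directly integrable pieces: -20/(3*(2*x + 3)) + 10/(3*(x + 2)).
Check: d/dx[-10*log(x + 3/2)/3 + 10*log(x + 2)/3] = -10/(6*x**2 + 21*x + 18), which equals f(x).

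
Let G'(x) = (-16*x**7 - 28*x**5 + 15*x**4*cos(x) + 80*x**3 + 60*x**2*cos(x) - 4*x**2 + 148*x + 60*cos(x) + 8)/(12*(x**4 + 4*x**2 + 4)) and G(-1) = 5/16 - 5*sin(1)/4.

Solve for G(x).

G(x) = (-16*x**6 + 40*x**4 + 60*x**2*sin(x) + 111*x**2 + 16*x + 120*sin(x) - 74)/(48*x**2 + 96)

Check a candidate G(x) by differentiating: d/dx[G] must match the given G'(x).
A general antiderivative is -3*(3/2 - 2*x**2/3)**2/4 + (x/2 - 1/4)/(3*x**2/2 + 3) + 5*sin(x)/4 + C.
The condition gives C = 5/16 - 5*sin(1)/4 - (-5*sin(1)/4 - 11/16) = 1.
So G(x) = (-16*x**6 + 40*x**4 + 60*x**2*sin(x) + 111*x**2 + 16*x + 120*sin(x) - 74)/(48*x**2 + 96).
Check: d/dx[(-16*x**6 + 40*x**4 + 60*x**2*sin(x) + 111*x**2 + 16*x + 120*sin(x) - 74)/(48*x**2 + 96)] = (-16*x**7 - 28*x**5 + 15*x**4*cos(x) + 80*x**3 + 60*x**2*cos(x) - 4*x**2 + 148*x + 60*cos(x) + 8)/(12*x**4 + 48*x**2 + 48), which equals G'(x).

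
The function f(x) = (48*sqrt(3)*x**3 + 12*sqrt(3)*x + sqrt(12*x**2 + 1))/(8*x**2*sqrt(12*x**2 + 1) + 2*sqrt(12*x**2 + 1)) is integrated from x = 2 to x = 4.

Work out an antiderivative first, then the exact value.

An antiderivative F(x) passes only if d/dx[F] lands on f(x) exactly.
F(x) = sqrt(3)*(6*sqrt(12*x**2 + 1) + sqrt(3)*atan(2*x))/12 is an antiderivative of f.
Check: d/dx[sqrt(3)*(6*sqrt(12*x**2 + 1) + sqrt(3)*atan(2*x))/12] = (48*sqrt(3)*x**3 + 12*sqrt(3)*x + sqrt(12*x**2 + 1))/(8*x**2*sqrt(12*x**2 + 1) + 2*sqrt(12*x**2 + 1)) = f(x).
F(4) = atan(8)/4 + sqrt(579)/2; F(2) = atan(4)/4 + 7*sqrt(3)/2.
Integral = F(4) - F(2) = -7*sqrt(3)/2 - atan(4)/4 + atan(8)/4 + sqrt(579)/2.

Antiderivative: F(x) = sqrt(3)*(6*sqrt(12*x**2 + 1) + sqrt(3)*atan(2*x))/12; value = -7*sqrt(3)/2 - atan(4)/4 + atan(8)/4 + sqrt(579)/2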